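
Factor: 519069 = 3^1*173023^1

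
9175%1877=1667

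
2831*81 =229311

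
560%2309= 560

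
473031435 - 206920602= 266110833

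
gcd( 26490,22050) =30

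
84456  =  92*918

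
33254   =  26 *1279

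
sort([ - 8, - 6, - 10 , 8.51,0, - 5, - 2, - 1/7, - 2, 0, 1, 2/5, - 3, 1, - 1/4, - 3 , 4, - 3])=[ - 10, - 8, - 6, - 5,-3, - 3, - 3, - 2, -2, - 1/4, - 1/7, 0, 0, 2/5 , 1, 1, 4, 8.51]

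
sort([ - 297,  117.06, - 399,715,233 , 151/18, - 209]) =[-399, - 297, - 209,151/18,  117.06,233,715] 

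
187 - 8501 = - 8314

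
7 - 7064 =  - 7057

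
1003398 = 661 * 1518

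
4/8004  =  1/2001=   0.00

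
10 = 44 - 34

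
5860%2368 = 1124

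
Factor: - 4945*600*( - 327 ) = 970209000  =  2^3 * 3^2*5^3*23^1*43^1 * 109^1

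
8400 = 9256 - 856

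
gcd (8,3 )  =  1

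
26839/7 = 3834 + 1/7 = 3834.14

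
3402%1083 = 153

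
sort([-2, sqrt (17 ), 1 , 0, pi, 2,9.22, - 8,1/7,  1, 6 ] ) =[ - 8, - 2 , 0, 1/7, 1, 1, 2, pi, sqrt( 17 ), 6, 9.22]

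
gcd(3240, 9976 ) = 8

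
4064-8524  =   - 4460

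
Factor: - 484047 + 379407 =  - 2^6*3^1 * 5^1*109^1 = -104640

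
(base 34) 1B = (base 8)55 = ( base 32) 1d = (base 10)45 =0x2d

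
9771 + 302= 10073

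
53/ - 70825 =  - 53/70825= - 0.00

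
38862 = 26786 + 12076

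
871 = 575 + 296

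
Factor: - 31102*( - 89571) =2^1*3^1*73^1*409^1*15551^1 = 2785837242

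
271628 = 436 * 623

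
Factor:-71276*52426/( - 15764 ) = 2^1*7^ ( - 1)*11^1*103^1*173^1*563^( - 1)*2383^1 =934178894/3941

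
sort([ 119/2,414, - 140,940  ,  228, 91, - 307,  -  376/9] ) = [ - 307  , - 140, - 376/9,  119/2,91,228, 414 , 940] 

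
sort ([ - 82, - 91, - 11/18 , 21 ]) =[ - 91,-82,-11/18,21 ]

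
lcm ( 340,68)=340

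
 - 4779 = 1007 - 5786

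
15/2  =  7 + 1/2  =  7.50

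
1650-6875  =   -5225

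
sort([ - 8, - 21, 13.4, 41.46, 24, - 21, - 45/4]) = [ - 21, - 21, - 45/4, - 8, 13.4,24,  41.46 ]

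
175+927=1102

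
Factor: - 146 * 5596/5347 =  - 817016/5347 = - 2^3*73^1 * 1399^1 * 5347^( - 1 )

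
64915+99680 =164595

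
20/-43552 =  - 5/10888 = - 0.00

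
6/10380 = 1/1730 = 0.00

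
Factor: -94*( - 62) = 2^2*31^1*47^1 = 5828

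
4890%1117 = 422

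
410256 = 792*518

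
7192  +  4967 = 12159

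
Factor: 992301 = 3^1*330767^1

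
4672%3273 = 1399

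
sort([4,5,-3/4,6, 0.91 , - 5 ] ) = [ - 5,-3/4, 0.91,4,5,6]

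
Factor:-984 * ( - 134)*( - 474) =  -2^5*3^2*41^1 * 67^1*79^1 =- 62499744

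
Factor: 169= 13^2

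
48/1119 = 16/373 = 0.04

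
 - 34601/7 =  - 4943 = - 4943.00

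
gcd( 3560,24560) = 40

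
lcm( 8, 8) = 8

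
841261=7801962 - 6960701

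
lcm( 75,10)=150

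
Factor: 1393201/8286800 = 2^( - 4)*  5^(-2) *17^1*20717^ ( - 1)*81953^1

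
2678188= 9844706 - 7166518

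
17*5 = 85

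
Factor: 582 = 2^1*3^1*97^1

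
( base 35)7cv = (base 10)9026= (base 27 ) CA8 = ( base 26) d94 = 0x2342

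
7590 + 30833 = 38423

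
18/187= 18/187   =  0.10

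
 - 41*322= - 13202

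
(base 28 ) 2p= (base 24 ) 39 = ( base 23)3c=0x51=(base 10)81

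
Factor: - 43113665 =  - 5^1*7^1*277^1*4447^1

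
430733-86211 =344522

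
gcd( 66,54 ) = 6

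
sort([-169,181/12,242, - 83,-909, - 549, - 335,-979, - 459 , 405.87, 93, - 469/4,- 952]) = [ - 979, - 952, - 909,  -  549,-459, - 335,-169, - 469/4,  -  83,181/12, 93,  242, 405.87]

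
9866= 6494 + 3372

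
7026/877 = 7026/877 = 8.01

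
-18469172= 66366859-84836031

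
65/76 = 65/76 =0.86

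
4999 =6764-1765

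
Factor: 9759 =3^1 *3253^1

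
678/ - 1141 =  - 1 + 463/1141= - 0.59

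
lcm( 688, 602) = 4816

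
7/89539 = 7/89539 = 0.00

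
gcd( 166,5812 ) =2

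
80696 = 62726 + 17970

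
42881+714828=757709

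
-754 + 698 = -56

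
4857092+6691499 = 11548591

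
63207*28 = 1769796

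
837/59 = 837/59=14.19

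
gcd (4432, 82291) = 1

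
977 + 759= 1736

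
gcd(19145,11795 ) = 35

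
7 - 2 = 5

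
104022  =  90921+13101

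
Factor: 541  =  541^1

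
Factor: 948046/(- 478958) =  - 11^1* 17^( - 1)*14087^( - 1)*43093^1= - 474023/239479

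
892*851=759092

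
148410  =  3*49470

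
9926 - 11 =9915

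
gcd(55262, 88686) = 2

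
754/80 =377/40   =  9.43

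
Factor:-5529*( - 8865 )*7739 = 3^3*5^1*19^1*71^1*97^1*109^1*197^1 = 379323873315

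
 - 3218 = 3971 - 7189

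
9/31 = 9/31= 0.29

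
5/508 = 5/508 = 0.01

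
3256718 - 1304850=1951868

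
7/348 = 7/348 = 0.02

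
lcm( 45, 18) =90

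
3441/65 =3441/65 = 52.94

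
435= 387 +48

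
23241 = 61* 381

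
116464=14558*8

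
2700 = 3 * 900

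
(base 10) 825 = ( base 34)o9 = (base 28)11d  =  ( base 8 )1471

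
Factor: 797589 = 3^2*13^1 * 17^1 * 401^1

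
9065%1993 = 1093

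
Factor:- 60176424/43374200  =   - 3^1 * 5^(-2)*7^1*11^1*137^ ( - 1) * 1583^( - 1)*32563^1=- 7522053/5421775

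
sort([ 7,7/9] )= [7/9,7 ] 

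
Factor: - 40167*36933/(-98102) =1483487811/98102 =2^( - 1 ) * 3^3*13^1 * 181^ ( - 1) * 271^( - 1 ) * 947^1 * 4463^1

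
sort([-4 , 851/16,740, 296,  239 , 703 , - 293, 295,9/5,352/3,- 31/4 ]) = [ - 293, - 31/4,-4,9/5,851/16,352/3, 239,295,296 , 703,740 ]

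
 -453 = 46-499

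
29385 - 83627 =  - 54242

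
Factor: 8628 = 2^2*3^1*719^1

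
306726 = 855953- 549227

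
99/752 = 99/752=0.13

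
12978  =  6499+6479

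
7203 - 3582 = 3621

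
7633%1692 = 865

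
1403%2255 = 1403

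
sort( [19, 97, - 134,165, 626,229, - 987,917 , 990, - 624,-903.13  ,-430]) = [ - 987,-903.13, - 624, - 430, - 134,19,  97, 165 , 229, 626,917, 990]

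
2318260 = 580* 3997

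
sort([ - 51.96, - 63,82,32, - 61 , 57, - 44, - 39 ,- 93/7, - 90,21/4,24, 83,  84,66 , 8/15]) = [-90,- 63, - 61, - 51.96, - 44, - 39, - 93/7,8/15,21/4, 24,  32, 57, 66, 82,  83,84]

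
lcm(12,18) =36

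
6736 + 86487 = 93223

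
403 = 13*31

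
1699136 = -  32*( - 53098 )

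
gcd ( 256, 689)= 1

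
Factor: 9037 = 7^1*1291^1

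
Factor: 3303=3^2*367^1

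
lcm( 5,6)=30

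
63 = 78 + -15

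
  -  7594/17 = - 7594/17 = - 446.71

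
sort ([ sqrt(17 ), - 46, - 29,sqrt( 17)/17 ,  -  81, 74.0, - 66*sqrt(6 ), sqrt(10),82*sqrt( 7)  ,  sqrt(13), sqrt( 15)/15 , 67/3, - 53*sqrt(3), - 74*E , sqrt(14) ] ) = [ - 74*E , - 66*sqrt( 6), - 53*sqrt(3 ), - 81 , - 46, - 29, sqrt( 17)/17 , sqrt ( 15 )/15 , sqrt(10),sqrt(13 ), sqrt (14),sqrt(17)  ,  67/3,  74.0,82*sqrt(7)]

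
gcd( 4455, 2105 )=5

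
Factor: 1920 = 2^7 * 3^1*5^1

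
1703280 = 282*6040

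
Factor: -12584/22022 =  - 4/7 = -  2^2 *7^( - 1)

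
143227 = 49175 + 94052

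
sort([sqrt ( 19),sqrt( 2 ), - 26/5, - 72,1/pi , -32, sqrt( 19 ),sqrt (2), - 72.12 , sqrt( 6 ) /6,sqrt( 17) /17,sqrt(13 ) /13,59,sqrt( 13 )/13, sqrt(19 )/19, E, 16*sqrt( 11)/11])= [ - 72.12, - 72,-32,  -  26/5, sqrt( 19)/19,sqrt( 17 ) /17, sqrt( 13)/13,sqrt( 13)/13,1/pi,sqrt( 6)/6,sqrt( 2 ),sqrt( 2 ), E, sqrt( 19 ), sqrt( 19 ), 16*sqrt( 11 )/11, 59 ]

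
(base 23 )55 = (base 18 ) 6C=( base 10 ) 120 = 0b1111000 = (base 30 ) 40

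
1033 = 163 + 870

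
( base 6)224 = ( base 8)130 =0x58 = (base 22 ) 40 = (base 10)88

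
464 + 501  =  965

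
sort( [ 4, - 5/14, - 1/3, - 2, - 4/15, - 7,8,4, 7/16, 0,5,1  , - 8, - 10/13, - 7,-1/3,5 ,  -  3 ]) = [  -  8, - 7,- 7, - 3 , -2,- 10/13, - 5/14,- 1/3 , - 1/3,-4/15,0, 7/16,1,  4,4,5,5,8]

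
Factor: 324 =2^2*3^4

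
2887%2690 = 197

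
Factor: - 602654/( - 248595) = 2^1*3^( - 1 )*5^ ( - 1 )*13^2*1783^1*16573^(-1) 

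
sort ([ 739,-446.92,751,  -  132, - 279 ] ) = [  -  446.92,-279, - 132,739, 751] 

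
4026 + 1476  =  5502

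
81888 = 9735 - -72153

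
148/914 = 74/457 = 0.16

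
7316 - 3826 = 3490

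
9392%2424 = 2120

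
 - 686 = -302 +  - 384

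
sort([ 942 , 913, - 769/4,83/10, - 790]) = [  -  790, -769/4, 83/10,913,942]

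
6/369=2/123 = 0.02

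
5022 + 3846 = 8868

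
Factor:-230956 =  - 2^2  *  11^1 * 29^1 * 181^1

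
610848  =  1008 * 606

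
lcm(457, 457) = 457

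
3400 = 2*1700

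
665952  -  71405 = 594547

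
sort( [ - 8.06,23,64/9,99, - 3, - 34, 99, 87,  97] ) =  [ - 34, - 8.06, - 3,64/9,23,87, 97, 99,99 ] 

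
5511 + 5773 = 11284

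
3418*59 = 201662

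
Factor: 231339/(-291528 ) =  - 2^( - 3) * 3^( - 1)*59^1* 1307^1*4049^( - 1) =-77113/97176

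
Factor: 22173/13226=2^( -1 )*3^1* 17^(  -  1)*19^1 = 57/34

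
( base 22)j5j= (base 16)246D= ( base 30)AAP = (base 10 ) 9325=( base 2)10010001101101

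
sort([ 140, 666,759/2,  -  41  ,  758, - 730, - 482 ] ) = [ - 730, - 482,-41,  140,  759/2, 666, 758] 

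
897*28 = 25116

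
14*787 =11018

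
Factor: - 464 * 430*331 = - 2^5 * 5^1*29^1 * 43^1*331^1 = - 66041120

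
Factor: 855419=855419^1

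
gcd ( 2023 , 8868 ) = 1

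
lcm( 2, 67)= 134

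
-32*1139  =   - 36448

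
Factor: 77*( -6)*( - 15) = 6930= 2^1*3^2 * 5^1*7^1*11^1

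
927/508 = 927/508 = 1.82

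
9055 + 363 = 9418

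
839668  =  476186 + 363482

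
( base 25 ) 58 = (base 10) 133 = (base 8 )205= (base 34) 3V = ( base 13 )A3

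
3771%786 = 627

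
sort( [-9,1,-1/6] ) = [ - 9, - 1/6,1]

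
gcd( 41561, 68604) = 1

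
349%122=105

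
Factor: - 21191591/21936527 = - 21191591^1*21936527^( - 1)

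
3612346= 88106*41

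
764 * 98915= 75571060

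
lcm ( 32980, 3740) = 362780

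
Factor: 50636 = 2^2*12659^1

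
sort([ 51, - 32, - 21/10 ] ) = [ - 32, - 21/10,51] 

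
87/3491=87/3491  =  0.02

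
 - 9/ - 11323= 9/11323  =  0.00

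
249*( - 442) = -110058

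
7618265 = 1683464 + 5934801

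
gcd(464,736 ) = 16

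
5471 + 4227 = 9698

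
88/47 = 88/47 = 1.87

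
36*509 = 18324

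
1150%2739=1150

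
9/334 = 9/334 = 0.03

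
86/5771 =86/5771= 0.01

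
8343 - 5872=2471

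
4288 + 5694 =9982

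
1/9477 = 1/9477 = 0.00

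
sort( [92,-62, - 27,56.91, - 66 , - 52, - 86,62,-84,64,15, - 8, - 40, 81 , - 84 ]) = [-86, - 84, - 84, - 66,- 62, - 52 ,-40, - 27,-8, 15,56.91, 62, 64, 81, 92 ] 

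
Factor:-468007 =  - 31^2*487^1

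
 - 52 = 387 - 439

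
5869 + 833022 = 838891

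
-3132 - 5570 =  - 8702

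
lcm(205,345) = 14145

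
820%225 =145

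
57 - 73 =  - 16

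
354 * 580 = 205320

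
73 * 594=43362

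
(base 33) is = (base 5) 4442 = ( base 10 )622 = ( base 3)212001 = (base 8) 1156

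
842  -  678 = 164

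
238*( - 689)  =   -163982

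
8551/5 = 8551/5 = 1710.20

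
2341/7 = 334 + 3/7 = 334.43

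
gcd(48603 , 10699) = 1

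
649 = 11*59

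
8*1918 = 15344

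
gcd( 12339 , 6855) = 1371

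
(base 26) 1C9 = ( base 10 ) 997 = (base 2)1111100101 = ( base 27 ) 19p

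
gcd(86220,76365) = 45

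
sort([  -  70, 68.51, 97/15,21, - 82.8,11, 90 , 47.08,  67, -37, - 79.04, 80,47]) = [ - 82.8 ,-79.04, - 70 , - 37, 97/15,11 , 21,  47, 47.08,67,68.51, 80, 90]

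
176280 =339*520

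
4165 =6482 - 2317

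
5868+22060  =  27928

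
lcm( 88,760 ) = 8360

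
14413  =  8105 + 6308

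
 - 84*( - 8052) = 676368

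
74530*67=4993510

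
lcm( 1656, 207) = 1656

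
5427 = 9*603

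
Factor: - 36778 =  - 2^1*7^1*37^1*71^1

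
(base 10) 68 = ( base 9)75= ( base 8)104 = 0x44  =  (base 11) 62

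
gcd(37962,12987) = 999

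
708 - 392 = 316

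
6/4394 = 3/2197= 0.00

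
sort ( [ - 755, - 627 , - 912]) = [ - 912, - 755, - 627] 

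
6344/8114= 3172/4057 = 0.78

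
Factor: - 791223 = - 3^1*23^1*11467^1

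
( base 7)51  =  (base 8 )44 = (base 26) 1A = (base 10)36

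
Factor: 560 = 2^4*5^1*7^1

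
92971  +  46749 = 139720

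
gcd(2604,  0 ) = 2604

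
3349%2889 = 460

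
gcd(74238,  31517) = 1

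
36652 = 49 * 748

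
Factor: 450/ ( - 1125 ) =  - 2^1*5^( -1) = - 2/5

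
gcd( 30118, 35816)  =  814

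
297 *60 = 17820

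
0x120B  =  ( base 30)53T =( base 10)4619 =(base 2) 1001000001011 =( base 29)5E8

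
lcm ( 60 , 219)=4380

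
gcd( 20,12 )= 4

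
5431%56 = 55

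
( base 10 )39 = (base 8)47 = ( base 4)213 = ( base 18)23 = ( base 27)1C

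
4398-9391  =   - 4993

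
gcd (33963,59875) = 1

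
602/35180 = 301/17590 =0.02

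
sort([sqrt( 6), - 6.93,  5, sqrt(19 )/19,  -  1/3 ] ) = [ - 6.93, - 1/3,  sqrt( 19)/19, sqrt(6),5]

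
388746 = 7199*54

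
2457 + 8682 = 11139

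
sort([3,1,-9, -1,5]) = [ - 9, - 1,1,3,5]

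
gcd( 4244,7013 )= 1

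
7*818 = 5726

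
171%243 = 171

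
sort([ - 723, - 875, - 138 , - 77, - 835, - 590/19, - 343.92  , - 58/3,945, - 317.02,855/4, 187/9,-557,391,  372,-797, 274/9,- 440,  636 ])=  [ - 875,-835, - 797,  -  723,-557, - 440, -343.92, - 317.02, - 138, - 77, - 590/19, - 58/3,187/9,274/9, 855/4,372,391,  636, 945 ]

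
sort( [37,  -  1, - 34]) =[  -  34 ,-1,37]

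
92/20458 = 46/10229=0.00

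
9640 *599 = 5774360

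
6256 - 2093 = 4163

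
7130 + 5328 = 12458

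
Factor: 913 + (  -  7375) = -6462 = -2^1* 3^2*359^1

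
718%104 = 94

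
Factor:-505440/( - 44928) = 2^( - 2)*3^2*5^1= 45/4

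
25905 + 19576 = 45481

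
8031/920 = 8  +  671/920  =  8.73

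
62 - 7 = 55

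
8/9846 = 4/4923 = 0.00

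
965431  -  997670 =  - 32239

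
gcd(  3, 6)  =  3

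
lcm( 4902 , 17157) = 34314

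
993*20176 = 20034768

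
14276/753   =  18 + 722/753 = 18.96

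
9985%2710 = 1855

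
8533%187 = 118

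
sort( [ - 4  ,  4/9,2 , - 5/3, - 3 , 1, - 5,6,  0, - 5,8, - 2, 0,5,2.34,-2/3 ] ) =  [ - 5,-5,  -  4,-3, - 2, - 5/3, - 2/3,0,0,4/9, 1,  2, 2.34 , 5,6,8] 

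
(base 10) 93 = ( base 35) 2n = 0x5D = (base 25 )3I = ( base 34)2P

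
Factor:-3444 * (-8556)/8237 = 2^4*3^2*7^1*23^1*31^1*41^1*8237^( - 1)=29466864/8237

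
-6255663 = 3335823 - 9591486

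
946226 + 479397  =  1425623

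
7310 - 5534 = 1776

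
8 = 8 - 0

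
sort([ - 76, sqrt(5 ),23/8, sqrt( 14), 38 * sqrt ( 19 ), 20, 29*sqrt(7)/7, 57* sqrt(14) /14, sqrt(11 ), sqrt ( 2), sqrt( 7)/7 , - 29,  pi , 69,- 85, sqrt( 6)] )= [ - 85, - 76, - 29,  sqrt( 7)/7,sqrt( 2 ), sqrt( 5) , sqrt(6 ),23/8,  pi , sqrt(11),  sqrt(14), 29*sqrt( 7) /7,57*sqrt( 14)/14, 20, 69, 38*sqrt( 19 )]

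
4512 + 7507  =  12019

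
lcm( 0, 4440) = 0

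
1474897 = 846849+628048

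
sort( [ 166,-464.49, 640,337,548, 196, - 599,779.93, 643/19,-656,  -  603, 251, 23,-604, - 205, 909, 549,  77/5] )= [-656,- 604, - 603,  -  599, - 464.49 , - 205,77/5,23,643/19, 166, 196 , 251 , 337,548, 549, 640, 779.93, 909] 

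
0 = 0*683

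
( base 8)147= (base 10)103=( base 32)37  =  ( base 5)403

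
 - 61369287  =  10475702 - 71844989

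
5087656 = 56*90851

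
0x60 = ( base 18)56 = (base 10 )96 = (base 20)4g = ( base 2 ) 1100000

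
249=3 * 83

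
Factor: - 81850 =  - 2^1*5^2 * 1637^1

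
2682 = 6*447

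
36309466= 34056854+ 2252612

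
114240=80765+33475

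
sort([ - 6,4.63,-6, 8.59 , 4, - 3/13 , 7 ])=[ - 6, - 6, - 3/13, 4, 4.63, 7 , 8.59]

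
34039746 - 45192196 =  - 11152450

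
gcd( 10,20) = 10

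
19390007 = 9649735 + 9740272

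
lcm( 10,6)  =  30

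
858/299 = 66/23= 2.87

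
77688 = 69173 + 8515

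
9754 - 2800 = 6954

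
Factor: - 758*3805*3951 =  - 11395434690= - 2^1*3^2*5^1*379^1*439^1*761^1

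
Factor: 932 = 2^2*233^1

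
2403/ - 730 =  - 2403/730=- 3.29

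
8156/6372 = 1+446/1593 = 1.28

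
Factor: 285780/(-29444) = -165/17 = - 3^1*5^1 * 11^1*17^(- 1 ) 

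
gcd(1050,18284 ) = 14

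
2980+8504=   11484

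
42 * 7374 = 309708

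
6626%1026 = 470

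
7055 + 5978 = 13033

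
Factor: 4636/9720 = 2^( - 1 )*3^( - 5 )*5^( - 1 ) * 19^1 * 61^1= 1159/2430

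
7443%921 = 75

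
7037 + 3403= 10440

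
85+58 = 143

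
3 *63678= 191034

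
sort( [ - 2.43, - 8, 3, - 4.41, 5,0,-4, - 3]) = [ -8, - 4.41,-4, - 3, - 2.43,0,3, 5]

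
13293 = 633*21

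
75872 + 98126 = 173998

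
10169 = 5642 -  - 4527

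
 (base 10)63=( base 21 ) 30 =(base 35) 1S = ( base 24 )2F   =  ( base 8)77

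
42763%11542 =8137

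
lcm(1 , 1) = 1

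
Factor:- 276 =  - 2^2*3^1*23^1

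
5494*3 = 16482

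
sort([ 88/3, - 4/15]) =[ - 4/15,88/3 ]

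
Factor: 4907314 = 2^1 * 2453657^1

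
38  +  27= 65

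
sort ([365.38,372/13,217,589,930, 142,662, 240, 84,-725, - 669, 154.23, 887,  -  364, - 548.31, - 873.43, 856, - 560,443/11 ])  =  [ - 873.43,-725, - 669,-560,  -  548.31,-364,372/13,  443/11,  84,142, 154.23,217,240,365.38,589,662,856,887, 930 ]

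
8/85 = 8/85  =  0.09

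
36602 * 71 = 2598742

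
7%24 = 7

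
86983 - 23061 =63922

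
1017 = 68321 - 67304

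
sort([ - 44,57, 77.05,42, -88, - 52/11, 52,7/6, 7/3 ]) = [ - 88, - 44,- 52/11,7/6,7/3,42, 52, 57 , 77.05]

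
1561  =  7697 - 6136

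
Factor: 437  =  19^1*23^1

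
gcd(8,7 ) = 1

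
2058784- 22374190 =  - 20315406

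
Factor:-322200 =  - 2^3*3^2*5^2*179^1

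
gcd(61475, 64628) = 1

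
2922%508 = 382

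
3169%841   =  646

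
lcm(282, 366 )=17202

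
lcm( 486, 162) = 486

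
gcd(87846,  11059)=1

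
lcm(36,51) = 612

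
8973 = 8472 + 501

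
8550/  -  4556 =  - 4275/2278 = -1.88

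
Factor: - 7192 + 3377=  -  3815=- 5^1 * 7^1 * 109^1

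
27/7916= 27/7916 = 0.00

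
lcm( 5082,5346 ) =411642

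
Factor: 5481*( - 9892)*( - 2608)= 2^6*3^3*7^1*29^1*163^1*2473^1=141400679616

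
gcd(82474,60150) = 2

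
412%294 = 118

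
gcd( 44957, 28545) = 11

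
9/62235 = 1/6915 = 0.00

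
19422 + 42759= 62181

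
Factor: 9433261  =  37^1*193^1*1321^1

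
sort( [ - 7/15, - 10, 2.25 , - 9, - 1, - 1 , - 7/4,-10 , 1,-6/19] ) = [  -  10,- 10, - 9,-7/4 , - 1, - 1,-7/15, -6/19, 1, 2.25 ] 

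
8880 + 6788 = 15668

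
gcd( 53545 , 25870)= 5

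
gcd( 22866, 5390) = 2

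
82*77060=6318920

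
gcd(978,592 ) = 2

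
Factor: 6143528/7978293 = 2^3*3^( - 2 ) * 17^1* 67^( - 1 ) * 101^(-1)*131^( - 1)*199^1*227^1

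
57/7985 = 57/7985 = 0.01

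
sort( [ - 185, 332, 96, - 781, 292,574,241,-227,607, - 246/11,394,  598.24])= [ - 781, - 227, - 185, - 246/11 , 96,241,292,332,394, 574,598.24, 607]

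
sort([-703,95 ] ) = [ - 703,95 ] 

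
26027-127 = 25900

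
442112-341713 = 100399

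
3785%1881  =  23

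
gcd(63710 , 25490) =10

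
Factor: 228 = 2^2*3^1*19^1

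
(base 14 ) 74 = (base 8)146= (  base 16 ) 66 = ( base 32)36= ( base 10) 102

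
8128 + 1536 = 9664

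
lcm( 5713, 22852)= 22852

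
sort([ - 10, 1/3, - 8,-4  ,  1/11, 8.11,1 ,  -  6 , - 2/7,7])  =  [ - 10,-8, - 6, - 4,  -  2/7, 1/11, 1/3, 1 , 7, 8.11]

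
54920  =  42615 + 12305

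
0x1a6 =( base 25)gm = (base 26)g6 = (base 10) 422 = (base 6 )1542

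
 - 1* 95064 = -95064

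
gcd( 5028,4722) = 6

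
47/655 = 47/655 = 0.07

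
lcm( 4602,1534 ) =4602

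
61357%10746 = 7627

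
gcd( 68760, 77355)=8595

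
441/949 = 441/949 = 0.46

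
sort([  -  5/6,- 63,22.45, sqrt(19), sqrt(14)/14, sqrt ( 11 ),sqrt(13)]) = [ - 63,-5/6,sqrt(14 ) /14,sqrt(11 ),sqrt(13 )  ,  sqrt(19), 22.45 ]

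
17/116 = 17/116 = 0.15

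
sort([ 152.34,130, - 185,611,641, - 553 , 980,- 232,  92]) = [- 553, - 232, - 185, 92,130,152.34,  611,  641,980]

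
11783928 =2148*5486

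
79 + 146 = 225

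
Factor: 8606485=5^1 * 23^1*67^1*1117^1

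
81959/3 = 27319 + 2/3 =27319.67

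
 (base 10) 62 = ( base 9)68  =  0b111110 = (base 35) 1r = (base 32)1U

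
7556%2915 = 1726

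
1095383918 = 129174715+966209203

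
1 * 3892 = 3892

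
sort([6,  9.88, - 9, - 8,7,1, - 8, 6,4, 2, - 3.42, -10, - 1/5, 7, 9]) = [ - 10, - 9, - 8, - 8, - 3.42, - 1/5,1, 2,4 , 6,6,7, 7,  9 , 9.88]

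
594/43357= 594/43357 =0.01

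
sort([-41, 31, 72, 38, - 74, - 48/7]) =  [ - 74, - 41, - 48/7,31,38,72 ]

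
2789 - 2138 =651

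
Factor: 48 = 2^4*3^1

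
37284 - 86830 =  - 49546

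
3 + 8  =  11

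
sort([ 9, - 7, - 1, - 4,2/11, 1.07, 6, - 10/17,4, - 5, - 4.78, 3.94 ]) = [ - 7, - 5,-4.78, - 4, - 1, - 10/17, 2/11, 1.07, 3.94, 4,6,9 ] 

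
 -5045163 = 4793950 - 9839113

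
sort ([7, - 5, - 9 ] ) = [ - 9,-5, 7]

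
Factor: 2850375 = 3^1*5^3*11^1*691^1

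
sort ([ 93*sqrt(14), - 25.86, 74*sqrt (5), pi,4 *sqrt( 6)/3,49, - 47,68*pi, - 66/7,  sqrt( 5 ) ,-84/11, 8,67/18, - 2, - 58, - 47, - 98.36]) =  [ - 98.36, - 58 ,- 47, -47, - 25.86,-66/7,-84/11,  -  2, sqrt ( 5 ), pi,4*sqrt( 6)/3,67/18,8,49, 74*sqrt( 5), 68*pi,93*sqrt( 14 ) ] 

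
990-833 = 157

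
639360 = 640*999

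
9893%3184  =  341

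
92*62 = 5704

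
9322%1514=238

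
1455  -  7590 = - 6135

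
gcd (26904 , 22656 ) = 1416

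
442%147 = 1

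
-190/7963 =-190/7963 =- 0.02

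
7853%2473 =434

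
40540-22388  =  18152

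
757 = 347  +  410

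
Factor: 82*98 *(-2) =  - 16072 = - 2^3 * 7^2*41^1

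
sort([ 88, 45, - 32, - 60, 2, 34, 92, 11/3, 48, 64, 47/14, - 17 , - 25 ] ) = [ - 60, - 32, - 25, - 17, 2,47/14,  11/3, 34, 45,  48, 64,88,92]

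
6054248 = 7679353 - 1625105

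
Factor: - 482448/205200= -3^ (-2 )*5^( - 2 )*23^2 = - 529/225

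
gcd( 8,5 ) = 1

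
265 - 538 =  -273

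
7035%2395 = 2245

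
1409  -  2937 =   -  1528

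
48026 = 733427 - 685401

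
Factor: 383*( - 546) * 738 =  - 2^2 *3^3*7^1 * 13^1*41^1 * 383^1 = -  154329084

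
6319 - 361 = 5958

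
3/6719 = 3/6719 = 0.00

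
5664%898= 276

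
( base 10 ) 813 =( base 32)PD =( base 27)133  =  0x32d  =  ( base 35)N8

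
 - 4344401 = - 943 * 4607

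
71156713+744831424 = 815988137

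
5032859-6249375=-1216516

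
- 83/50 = - 83/50 = - 1.66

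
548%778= 548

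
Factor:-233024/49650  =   - 352/75 =-  2^5*3^ (-1)*5^(-2 )*11^1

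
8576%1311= 710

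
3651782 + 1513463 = 5165245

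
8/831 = 8/831= 0.01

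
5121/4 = 5121/4 = 1280.25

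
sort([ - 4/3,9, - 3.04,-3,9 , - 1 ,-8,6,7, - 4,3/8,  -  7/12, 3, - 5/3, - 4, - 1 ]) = [ - 8, - 4, - 4, - 3.04, - 3, -5/3, - 4/3, - 1, - 1, - 7/12,3/8, 3,6, 7, 9,9]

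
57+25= 82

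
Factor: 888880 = 2^4* 5^1*41^1*271^1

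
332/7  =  47  +  3/7  =  47.43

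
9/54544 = 9/54544 = 0.00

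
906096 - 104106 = 801990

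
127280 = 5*25456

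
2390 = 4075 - 1685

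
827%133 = 29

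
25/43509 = 25/43509  =  0.00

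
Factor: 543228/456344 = 2^( - 1)*3^1  *223^1*281^( - 1) = 669/562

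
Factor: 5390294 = 2^1*7^2*13^1*4231^1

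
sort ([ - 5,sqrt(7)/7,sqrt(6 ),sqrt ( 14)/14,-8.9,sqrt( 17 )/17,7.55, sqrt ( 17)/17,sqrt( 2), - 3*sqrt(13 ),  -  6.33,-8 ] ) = [ -3*sqrt ( 13), - 8.9, - 8, - 6.33,-5 , sqrt( 17)/17, sqrt (17 ) /17, sqrt( 14 ) /14,sqrt( 7 ) /7, sqrt( 2),sqrt ( 6),7.55 ] 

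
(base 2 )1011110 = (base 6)234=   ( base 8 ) 136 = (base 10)94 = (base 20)4e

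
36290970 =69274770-32983800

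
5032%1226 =128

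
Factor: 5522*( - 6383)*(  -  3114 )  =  109758927564 = 2^2*3^2 *11^1*13^1*173^1*251^1*491^1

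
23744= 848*28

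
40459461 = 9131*4431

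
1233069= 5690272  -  4457203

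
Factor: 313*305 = 95465 = 5^1 * 61^1 * 313^1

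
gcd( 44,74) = 2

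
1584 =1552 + 32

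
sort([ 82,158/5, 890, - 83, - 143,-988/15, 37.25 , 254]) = [  -  143,-83, - 988/15,158/5,37.25,82, 254 , 890] 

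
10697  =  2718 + 7979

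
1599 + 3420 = 5019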